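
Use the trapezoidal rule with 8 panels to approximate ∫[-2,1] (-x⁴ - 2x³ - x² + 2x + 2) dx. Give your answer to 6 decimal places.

h = (1 − (-2))/8 = 0.375.
Nodes x₀,…,x₈ = -2, -1.625, -1.25, -0.875, -0.5, -0.125, 0.25, 0.625, 1.
f(x) = -x⁴ - 2x³ - x² + 2x + 2: f₀=-6, f₁=-2.281494140625, f₂=-0.59765625, f₃=0.238037109375, f₄=0.9375, f₅=1.738037109375, f₆=2.40234375, f₇=2.218505859375, f₈=0.
(h/2)·[f₀ + 2f₁ + 2f₂ + 2f₃ + 2f₄ + 2f₅ + 2f₆ + 2f₇ + f₈] = 0.1875·(3.310546875) = 0.620728.

0.620728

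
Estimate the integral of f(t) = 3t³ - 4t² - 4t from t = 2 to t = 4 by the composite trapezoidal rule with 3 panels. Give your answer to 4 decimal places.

84.7407

h = (4 − 2)/3 = 0.666667.
Nodes t₀,…,t₃ = 2, 2.666667, 3.333333, 4.
f(t) = 3t³ - 4t² - 4t: f₀=0, f₁=17.777778, f₂=53.333333, f₃=112.
(h/2)·[f₀ + 2f₁ + 2f₂ + f₃] = 0.333333·(254.222222) = 84.7407.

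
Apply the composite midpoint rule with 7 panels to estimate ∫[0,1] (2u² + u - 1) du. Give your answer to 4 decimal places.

0.1633

h = (1 − 0)/7 = 0.142857.
Midpoints m₁,…,m₇ = 0.071429, 0.214286, 0.357143, 0.5, 0.642857, 0.785714, 0.928571.
f(m₁)=-0.918367, f(m₂)=-0.693878, f(m₃)=-0.387755, f(m₄)=0, f(m₅)=0.469388, f(m₆)=1.020408, f(m₇)=1.653061.
h·[f(m₁) + f(m₂) + f(m₃) + f(m₄) + f(m₅) + f(m₆) + f(m₇)] = 0.142857·(1.142857) = 0.1633.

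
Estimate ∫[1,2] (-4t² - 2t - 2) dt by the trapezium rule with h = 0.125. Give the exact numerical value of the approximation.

h = (2 − 1)/8 = 0.125.
Nodes t₀,…,t₈ = 1, 1.125, 1.25, 1.375, 1.5, 1.625, 1.75, 1.875, 2.
f(t) = -4t² - 2t - 2: f₀=-8, f₁=-9.3125, f₂=-10.75, f₃=-12.3125, f₄=-14, f₅=-15.8125, f₆=-17.75, f₇=-19.8125, f₈=-22.
(h/2)·[f₀ + 2f₁ + 2f₂ + 2f₃ + 2f₄ + 2f₅ + 2f₆ + 2f₇ + f₈] = 0.0625·(-229.5) = -14.34375.

-14.34375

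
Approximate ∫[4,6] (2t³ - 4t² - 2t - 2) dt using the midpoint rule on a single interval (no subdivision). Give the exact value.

M = (b−a)·f(5) = 2·(138) = 276.

276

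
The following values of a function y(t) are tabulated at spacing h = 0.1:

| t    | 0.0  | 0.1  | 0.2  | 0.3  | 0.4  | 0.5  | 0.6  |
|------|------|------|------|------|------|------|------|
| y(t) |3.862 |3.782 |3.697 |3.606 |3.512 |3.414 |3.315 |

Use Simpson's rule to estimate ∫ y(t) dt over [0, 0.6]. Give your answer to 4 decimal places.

h = 0.1, n = 6.
(h/3)·[y₀ + 4y₁ + 2y₂ + 4y₃ + 2y₄ + 4y₅ + y₆] = 0.033333·(64.803) = 2.1601.

2.1601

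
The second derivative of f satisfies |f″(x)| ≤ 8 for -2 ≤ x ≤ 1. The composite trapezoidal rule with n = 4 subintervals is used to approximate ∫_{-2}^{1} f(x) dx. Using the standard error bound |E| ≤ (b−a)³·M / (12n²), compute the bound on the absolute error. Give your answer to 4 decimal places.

|E| ≤ (3)³·8 / (12·4²) = 216/192 = 1.1250.

1.1250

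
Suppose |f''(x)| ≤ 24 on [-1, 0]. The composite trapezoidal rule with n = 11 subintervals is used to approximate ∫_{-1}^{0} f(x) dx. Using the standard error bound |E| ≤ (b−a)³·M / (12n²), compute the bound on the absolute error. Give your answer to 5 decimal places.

|E| ≤ (1)³·24 / (12·11²) = 24/1452 = 0.01653.

0.01653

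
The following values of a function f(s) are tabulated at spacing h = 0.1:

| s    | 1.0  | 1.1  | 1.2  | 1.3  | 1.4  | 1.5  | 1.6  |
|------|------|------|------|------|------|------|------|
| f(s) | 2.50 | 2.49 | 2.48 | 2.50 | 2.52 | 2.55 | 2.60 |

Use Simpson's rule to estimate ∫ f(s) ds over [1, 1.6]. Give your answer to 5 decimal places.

h = 0.1, n = 6.
(h/3)·[y₀ + 4y₁ + 2y₂ + 4y₃ + 2y₄ + 4y₅ + y₆] = 0.033333·(45.26) = 1.50867.

1.50867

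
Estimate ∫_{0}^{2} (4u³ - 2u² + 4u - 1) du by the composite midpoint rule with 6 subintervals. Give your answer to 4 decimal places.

h = (2 − 0)/6 = 0.333333.
Midpoints m₁,…,m₆ = 0.166667, 0.5, 0.833333, 1.166667, 1.5, 1.833333.
f(m₁)=-0.370370, f(m₂)=1, f(m₃)=3.259259, f(m₄)=7.296296, f(m₅)=14, f(m₆)=24.259259.
h·[f(m₁) + f(m₂) + f(m₃) + f(m₄) + f(m₅) + f(m₆)] = 0.333333·(49.444444) = 16.4815.

16.4815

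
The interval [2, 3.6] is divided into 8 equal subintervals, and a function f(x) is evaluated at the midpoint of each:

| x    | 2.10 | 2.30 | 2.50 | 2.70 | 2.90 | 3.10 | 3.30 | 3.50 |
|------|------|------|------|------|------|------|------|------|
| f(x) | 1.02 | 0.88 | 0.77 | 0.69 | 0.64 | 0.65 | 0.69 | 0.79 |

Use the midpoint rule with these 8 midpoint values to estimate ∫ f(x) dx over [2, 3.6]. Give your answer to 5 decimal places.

h = 0.2, n = 8.
h·[y(m₁) + y(m₂) + y(m₃) + y(m₄) + y(m₅) + y(m₆) + y(m₇) + y(m₈)] = 0.2·(6.13) = 1.22600.

1.22600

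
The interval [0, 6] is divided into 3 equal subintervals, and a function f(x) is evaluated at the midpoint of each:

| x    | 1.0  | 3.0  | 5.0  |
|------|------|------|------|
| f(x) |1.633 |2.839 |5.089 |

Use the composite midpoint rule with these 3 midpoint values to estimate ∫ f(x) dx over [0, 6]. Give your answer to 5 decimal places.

19.12200

h = 2, n = 3.
h·[y(m₁) + y(m₂) + y(m₃)] = 2·(9.561) = 19.12200.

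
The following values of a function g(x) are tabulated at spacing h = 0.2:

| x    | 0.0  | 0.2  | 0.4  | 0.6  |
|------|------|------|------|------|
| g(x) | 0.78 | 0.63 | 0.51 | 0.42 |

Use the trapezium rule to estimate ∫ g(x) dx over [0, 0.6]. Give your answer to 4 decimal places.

0.3480

h = 0.2, n = 3.
(h/2)·[y₀ + 2y₁ + 2y₂ + y₃] = 0.1·(3.48) = 0.3480.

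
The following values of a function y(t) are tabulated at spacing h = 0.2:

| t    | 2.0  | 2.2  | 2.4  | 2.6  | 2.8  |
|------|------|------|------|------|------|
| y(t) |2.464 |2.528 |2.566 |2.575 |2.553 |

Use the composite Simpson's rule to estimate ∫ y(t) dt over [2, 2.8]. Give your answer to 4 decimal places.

2.0374

h = 0.2, n = 4.
(h/3)·[y₀ + 4y₁ + 2y₂ + 4y₃ + y₄] = 0.066667·(30.561) = 2.0374.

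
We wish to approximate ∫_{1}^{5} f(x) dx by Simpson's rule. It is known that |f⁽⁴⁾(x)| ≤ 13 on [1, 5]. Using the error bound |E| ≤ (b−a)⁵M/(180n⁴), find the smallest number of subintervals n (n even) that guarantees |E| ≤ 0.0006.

Need 13312/(180n⁴) ≤ 0.0006.
n⁴ ≥ 13312/(180·0.0006) = 123259 ⇒ n ≥ 18.7372, so the smallest even n is 20. (n must be even for Simpson's rule.)

20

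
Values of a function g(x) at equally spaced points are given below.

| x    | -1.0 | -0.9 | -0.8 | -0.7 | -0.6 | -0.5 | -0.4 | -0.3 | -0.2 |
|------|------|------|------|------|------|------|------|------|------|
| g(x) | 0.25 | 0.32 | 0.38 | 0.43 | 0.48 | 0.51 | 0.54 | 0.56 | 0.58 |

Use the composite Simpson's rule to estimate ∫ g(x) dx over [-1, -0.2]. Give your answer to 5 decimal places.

0.36367

h = 0.1, n = 8.
(h/3)·[y₀ + 4y₁ + 2y₂ + 4y₃ + 2y₄ + 4y₅ + 2y₆ + 4y₇ + y₈] = 0.033333·(10.91) = 0.36367.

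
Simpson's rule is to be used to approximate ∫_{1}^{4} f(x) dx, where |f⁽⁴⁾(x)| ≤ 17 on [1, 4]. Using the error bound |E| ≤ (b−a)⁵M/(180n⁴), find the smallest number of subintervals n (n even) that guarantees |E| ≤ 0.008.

Need 4131/(180n⁴) ≤ 0.008.
n⁴ ≥ 4131/(180·0.008) = 2868.75 ⇒ n ≥ 7.3185, so the smallest even n is 8. (n must be even for Simpson's rule.)

8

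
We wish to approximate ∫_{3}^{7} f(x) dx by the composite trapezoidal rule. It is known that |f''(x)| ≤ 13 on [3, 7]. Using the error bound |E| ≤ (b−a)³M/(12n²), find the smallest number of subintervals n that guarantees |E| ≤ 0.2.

19

Need 832/(12n²) ≤ 0.2.
n² ≥ 832/(12·0.2) = 346.667 ⇒ n ≥ 18.6190, so the smallest n is 19.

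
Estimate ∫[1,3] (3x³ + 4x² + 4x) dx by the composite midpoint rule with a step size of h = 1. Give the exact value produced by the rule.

107

h = (3 − 1)/2 = 1.
Midpoints m₁,…,m₂ = 1.5, 2.5.
f(m₁)=25.125, f(m₂)=81.875.
h·[f(m₁) + f(m₂)] = 1·(107) = 107.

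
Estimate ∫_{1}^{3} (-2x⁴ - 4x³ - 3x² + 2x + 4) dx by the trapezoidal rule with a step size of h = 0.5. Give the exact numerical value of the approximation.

h = (3 − 1)/4 = 0.5.
Nodes x₀,…,x₄ = 1, 1.5, 2, 2.5, 3.
f(x) = -2x⁴ - 4x³ - 3x² + 2x + 4: f₀=-3, f₁=-23.375, f₂=-68, f₃=-150.375, f₄=-287.
(h/2)·[f₀ + 2f₁ + 2f₂ + 2f₃ + f₄] = 0.25·(-773.5) = -193.375.

-193.375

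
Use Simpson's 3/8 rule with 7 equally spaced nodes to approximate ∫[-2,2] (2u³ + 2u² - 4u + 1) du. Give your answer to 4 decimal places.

14.6667

h = (2 − (-2))/6 = 0.666667.
Nodes u₀,…,u₆ = -2, -1.333333, -0.666667, 0, 0.666667, 1.333333, 2.
f(u) = 2u³ + 2u² - 4u + 1: f₀=1, f₁=5.148148, f₂=3.962963, f₃=1, f₄=-0.185185, f₅=3.962963, f₆=17.
(3h/8)·[f₀ + 3f₁ + 3f₂ + 2f₃ + 3f₄ + 3f₅ + f₆] = 0.25·(58.666667) = 14.6667.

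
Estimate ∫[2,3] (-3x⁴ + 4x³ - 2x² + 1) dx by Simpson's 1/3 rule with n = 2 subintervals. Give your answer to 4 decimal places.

h = (3 − 2)/2 = 0.5.
Nodes x₀,…,x₂ = 2, 2.5, 3.
f(x) = -3x⁴ + 4x³ - 2x² + 1: f₀=-23, f₁=-66.1875, f₂=-152.
(h/3)·[f₀ + 4f₁ + f₂] = 0.166667·(-439.75) = -73.2917.

-73.2917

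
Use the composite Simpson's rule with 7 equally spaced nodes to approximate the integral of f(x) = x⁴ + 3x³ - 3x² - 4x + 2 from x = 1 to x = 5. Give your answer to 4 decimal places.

h = (5 − 1)/6 = 0.666667.
Nodes x₀,…,x₆ = 1, 1.666667, 2.333333, 3, 3.666667, 4.333333, 5.
f(x) = x⁴ + 3x³ - 3x² - 4x + 2: f₀=-1, f₁=8.604938, f₂=44.086420, f₃=125, f₄=275.641975, f₅=525.049383, f₆=907.
(h/3)·[f₀ + 4f₁ + 2f₂ + 4f₃ + 2f₄ + 4f₅ + f₆] = 0.222222·(4180.074074) = 928.9053.

928.9053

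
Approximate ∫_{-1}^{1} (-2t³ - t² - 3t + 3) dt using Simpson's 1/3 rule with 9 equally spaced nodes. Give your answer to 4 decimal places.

h = (1 − (-1))/8 = 0.25.
Nodes t₀,…,t₈ = -1, -0.75, -0.5, -0.25, 0, 0.25, 0.5, 0.75, 1.
f(t) = -2t³ - t² - 3t + 3: f₀=7, f₁=5.53125, f₂=4.5, f₃=3.71875, f₄=3, f₅=2.15625, f₆=1, f₇=-0.65625, f₈=-3.
(h/3)·[f₀ + 4f₁ + 2f₂ + 4f₃ + 2f₄ + 4f₅ + 2f₆ + 4f₇ + f₈] = 0.083333·(64) = 5.3333.

5.3333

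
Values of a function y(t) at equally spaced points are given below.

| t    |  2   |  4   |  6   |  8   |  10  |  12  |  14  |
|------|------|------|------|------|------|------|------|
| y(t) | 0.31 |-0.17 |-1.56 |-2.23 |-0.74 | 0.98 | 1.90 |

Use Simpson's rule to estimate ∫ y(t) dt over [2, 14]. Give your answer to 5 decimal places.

h = 2, n = 6.
(h/3)·[y₀ + 4y₁ + 2y₂ + 4y₃ + 2y₄ + 4y₅ + y₆] = 0.666667·(-8.07) = -5.38000.

-5.38000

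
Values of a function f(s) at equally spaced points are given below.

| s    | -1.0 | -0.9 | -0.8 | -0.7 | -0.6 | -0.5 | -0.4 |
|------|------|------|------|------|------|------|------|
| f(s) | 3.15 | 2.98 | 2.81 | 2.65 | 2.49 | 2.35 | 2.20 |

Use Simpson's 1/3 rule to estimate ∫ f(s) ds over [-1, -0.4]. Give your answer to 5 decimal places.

1.59567

h = 0.1, n = 6.
(h/3)·[y₀ + 4y₁ + 2y₂ + 4y₃ + 2y₄ + 4y₅ + y₆] = 0.033333·(47.87) = 1.59567.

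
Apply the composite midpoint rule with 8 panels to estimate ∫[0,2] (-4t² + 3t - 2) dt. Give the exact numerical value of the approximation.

h = (2 − 0)/8 = 0.25.
Midpoints m₁,…,m₈ = 0.125, 0.375, 0.625, 0.875, 1.125, 1.375, 1.625, 1.875.
f(m₁)=-1.6875, f(m₂)=-1.4375, f(m₃)=-1.6875, f(m₄)=-2.4375, f(m₅)=-3.6875, f(m₆)=-5.4375, f(m₇)=-7.6875, f(m₈)=-10.4375.
h·[f(m₁) + f(m₂) + f(m₃) + f(m₄) + f(m₅) + f(m₆) + f(m₇) + f(m₈)] = 0.25·(-34.5) = -8.625.

-8.625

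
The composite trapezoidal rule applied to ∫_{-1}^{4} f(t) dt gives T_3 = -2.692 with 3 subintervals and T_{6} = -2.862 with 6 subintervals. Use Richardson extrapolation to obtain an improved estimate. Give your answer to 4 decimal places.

-2.9187

R = (4·T_{6} − T_3) / 3 = (4·(-2.862) − (-2.692))/3 = (-8.756)/3 = -2.9187.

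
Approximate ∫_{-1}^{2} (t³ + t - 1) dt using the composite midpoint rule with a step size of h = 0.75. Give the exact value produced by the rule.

h = (2 − (-1))/4 = 0.75.
Midpoints m₁,…,m₄ = -0.625, 0.125, 0.875, 1.625.
f(m₁)=-1.869140625, f(m₂)=-0.873046875, f(m₃)=0.544921875, f(m₄)=4.916015625.
h·[f(m₁) + f(m₂) + f(m₃) + f(m₄)] = 0.75·(2.71875) = 2.0390625.

2.0390625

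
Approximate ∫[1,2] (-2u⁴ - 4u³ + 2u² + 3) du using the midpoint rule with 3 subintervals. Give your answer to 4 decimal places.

-19.3266

h = (2 − 1)/3 = 0.333333.
Midpoints m₁,…,m₃ = 1.166667, 1.5, 1.833333.
f(m₁)=-4.334877, f(m₂)=-16.125, f(m₃)=-37.520062.
h·[f(m₁) + f(m₂) + f(m₃)] = 0.333333·(-57.979938) = -19.3266.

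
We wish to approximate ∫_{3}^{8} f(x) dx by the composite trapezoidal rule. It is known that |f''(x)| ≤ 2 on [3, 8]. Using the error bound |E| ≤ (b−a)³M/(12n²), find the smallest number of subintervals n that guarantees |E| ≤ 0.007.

55

Need 250/(12n²) ≤ 0.007.
n² ≥ 250/(12·0.007) = 2976.19 ⇒ n ≥ 54.5545, so the smallest n is 55.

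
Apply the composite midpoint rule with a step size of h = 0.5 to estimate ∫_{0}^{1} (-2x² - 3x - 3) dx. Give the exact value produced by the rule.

-5.125

h = (1 − 0)/2 = 0.5.
Midpoints m₁,…,m₂ = 0.25, 0.75.
f(m₁)=-3.875, f(m₂)=-6.375.
h·[f(m₁) + f(m₂)] = 0.5·(-10.25) = -5.125.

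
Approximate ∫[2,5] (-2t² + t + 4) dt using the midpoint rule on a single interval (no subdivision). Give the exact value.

-51

M = (b−a)·f(3.5) = 3·(-17) = -51.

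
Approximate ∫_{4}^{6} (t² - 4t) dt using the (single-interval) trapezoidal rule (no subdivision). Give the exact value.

12

T = (b−a)/2 · [f(4) + f(6)] = 1·[0 + 12] = 12.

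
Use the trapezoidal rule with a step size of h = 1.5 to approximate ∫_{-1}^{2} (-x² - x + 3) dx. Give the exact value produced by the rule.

h = (2 − (-1))/2 = 1.5.
Nodes x₀,…,x₂ = -1, 0.5, 2.
f(x) = -x² - x + 3: f₀=3, f₁=2.25, f₂=-3.
(h/2)·[f₀ + 2f₁ + f₂] = 0.75·(4.5) = 3.375.

3.375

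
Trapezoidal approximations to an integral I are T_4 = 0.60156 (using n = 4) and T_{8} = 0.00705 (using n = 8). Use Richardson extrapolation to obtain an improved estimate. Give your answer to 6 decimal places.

-0.191120

R = (4·T_{8} − T_4) / 3 = (4·0.00705 − 0.60156)/3 = (-0.57336)/3 = -0.191120.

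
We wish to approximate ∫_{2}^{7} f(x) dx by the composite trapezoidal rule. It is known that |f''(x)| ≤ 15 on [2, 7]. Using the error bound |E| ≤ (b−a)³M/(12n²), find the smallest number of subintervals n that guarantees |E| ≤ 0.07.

48

Need 1875/(12n²) ≤ 0.07.
n² ≥ 1875/(12·0.07) = 2232.14 ⇒ n ≥ 47.2456, so the smallest n is 48.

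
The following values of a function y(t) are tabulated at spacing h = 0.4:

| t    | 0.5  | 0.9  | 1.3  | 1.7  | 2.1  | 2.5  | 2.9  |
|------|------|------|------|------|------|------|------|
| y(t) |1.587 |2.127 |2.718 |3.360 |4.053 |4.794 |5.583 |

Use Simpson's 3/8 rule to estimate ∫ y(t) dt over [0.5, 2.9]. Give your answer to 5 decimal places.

h = 0.4, n = 6.
(3h/8)·[y₀ + 3y₁ + 3y₂ + 2y₃ + 3y₄ + 3y₅ + y₆] = 0.15·(54.966) = 8.24490.

8.24490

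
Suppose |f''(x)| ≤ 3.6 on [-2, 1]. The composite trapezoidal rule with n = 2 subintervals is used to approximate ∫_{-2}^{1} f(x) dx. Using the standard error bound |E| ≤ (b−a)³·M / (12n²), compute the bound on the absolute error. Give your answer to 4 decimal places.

|E| ≤ (3)³·3.6 / (12·2²) = 97.2/48 = 2.0250.

2.0250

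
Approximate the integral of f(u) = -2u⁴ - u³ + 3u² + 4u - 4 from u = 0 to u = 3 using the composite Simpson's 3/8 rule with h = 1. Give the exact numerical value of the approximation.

h = (3 − 0)/3 = 1.
Nodes u₀,…,u₃ = 0, 1, 2, 3.
f(u) = -2u⁴ - u³ + 3u² + 4u - 4: f₀=-4, f₁=0, f₂=-24, f₃=-154.
(3h/8)·[f₀ + 3f₁ + 3f₂ + f₃] = 0.375·(-230) = -86.25.

-86.25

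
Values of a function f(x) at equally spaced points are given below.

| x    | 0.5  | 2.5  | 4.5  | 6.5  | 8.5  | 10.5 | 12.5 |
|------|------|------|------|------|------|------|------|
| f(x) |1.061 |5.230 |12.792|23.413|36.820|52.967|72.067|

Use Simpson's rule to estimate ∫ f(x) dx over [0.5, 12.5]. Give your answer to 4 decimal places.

h = 2, n = 6.
(h/3)·[y₀ + 4y₁ + 2y₂ + 4y₃ + 2y₄ + 4y₅ + y₆] = 0.666667·(498.792) = 332.5280.

332.5280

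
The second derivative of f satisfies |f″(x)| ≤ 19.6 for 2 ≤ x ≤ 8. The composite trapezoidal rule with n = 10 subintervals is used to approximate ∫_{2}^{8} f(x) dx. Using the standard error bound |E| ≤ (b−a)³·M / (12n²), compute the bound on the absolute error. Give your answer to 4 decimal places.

|E| ≤ (6)³·19.6 / (12·10²) = 4233.6/1200 = 3.5280.

3.5280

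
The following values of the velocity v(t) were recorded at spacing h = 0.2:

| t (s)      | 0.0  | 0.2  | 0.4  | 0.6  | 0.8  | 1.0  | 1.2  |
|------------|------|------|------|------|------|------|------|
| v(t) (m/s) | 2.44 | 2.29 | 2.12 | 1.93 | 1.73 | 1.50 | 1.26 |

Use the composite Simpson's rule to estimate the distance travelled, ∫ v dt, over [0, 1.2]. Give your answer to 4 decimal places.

h = 0.2, n = 6.
(h/3)·[y₀ + 4y₁ + 2y₂ + 4y₃ + 2y₄ + 4y₅ + y₆] = 0.066667·(34.28) = 2.2853.

2.2853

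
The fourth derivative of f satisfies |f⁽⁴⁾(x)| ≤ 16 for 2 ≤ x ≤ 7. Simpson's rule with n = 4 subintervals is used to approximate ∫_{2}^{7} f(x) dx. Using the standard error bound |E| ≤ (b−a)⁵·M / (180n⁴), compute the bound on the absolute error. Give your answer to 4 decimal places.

|E| ≤ (5)⁵·16 / (180·4⁴) = 50000/46080 = 1.0851.

1.0851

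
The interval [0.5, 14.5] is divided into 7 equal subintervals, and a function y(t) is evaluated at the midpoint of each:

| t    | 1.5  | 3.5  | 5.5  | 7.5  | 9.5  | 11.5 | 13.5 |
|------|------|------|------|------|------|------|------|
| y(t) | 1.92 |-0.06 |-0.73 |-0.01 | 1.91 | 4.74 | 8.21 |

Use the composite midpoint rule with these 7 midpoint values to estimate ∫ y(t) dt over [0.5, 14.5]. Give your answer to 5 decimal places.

31.96000

h = 2, n = 7.
h·[y(m₁) + y(m₂) + y(m₃) + y(m₄) + y(m₅) + y(m₆) + y(m₇)] = 2·(15.98) = 31.96000.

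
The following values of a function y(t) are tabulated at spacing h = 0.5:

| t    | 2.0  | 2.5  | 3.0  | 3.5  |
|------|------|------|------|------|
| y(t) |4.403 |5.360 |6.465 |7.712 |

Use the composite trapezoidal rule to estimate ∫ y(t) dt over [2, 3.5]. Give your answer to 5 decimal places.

8.94125

h = 0.5, n = 3.
(h/2)·[y₀ + 2y₁ + 2y₂ + y₃] = 0.25·(35.765) = 8.94125.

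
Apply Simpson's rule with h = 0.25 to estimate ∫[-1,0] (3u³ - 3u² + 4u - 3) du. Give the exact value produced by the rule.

h = (0 − (-1))/4 = 0.25.
Nodes u₀,…,u₄ = -1, -0.75, -0.5, -0.25, 0.
f(u) = 3u³ - 3u² + 4u - 3: f₀=-13, f₁=-8.953125, f₂=-6.125, f₃=-4.234375, f₄=-3.
(h/3)·[f₀ + 4f₁ + 2f₂ + 4f₃ + f₄] = 0.083333·(-81) = -6.75.

-6.75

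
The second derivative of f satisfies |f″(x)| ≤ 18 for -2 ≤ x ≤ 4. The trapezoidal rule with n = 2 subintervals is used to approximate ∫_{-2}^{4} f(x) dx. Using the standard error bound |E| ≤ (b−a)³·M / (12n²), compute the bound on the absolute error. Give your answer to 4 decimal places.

81.0000

|E| ≤ (6)³·18 / (12·2²) = 3888/48 = 81.0000.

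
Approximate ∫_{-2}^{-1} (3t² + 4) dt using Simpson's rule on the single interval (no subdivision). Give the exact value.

S = (b−a)/6 · [f(-2) + 4f(-1.5) + f(-1)] = 0.166667·[16 + 4·10.75 + 7] = 11.

11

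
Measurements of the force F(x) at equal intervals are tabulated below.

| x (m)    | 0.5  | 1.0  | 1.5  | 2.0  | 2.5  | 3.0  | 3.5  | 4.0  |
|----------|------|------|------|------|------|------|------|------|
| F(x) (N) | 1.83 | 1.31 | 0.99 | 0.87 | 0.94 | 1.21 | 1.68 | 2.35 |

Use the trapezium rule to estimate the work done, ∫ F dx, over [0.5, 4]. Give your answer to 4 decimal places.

h = 0.5, n = 7.
(h/2)·[y₀ + 2y₁ + 2y₂ + 2y₃ + 2y₄ + 2y₅ + 2y₆ + y₇] = 0.25·(18.18) = 4.5450.

4.5450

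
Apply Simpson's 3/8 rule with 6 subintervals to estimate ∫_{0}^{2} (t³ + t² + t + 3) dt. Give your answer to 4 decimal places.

h = (2 − 0)/6 = 0.333333.
Nodes t₀,…,t₆ = 0, 0.333333, 0.666667, 1, 1.333333, 1.666667, 2.
f(t) = t³ + t² + t + 3: f₀=3, f₁=3.481481, f₂=4.407407, f₃=6, f₄=8.481481, f₅=12.074074, f₆=17.
(3h/8)·[f₀ + 3f₁ + 3f₂ + 2f₃ + 3f₄ + 3f₅ + f₆] = 0.125·(117.333333) = 14.6667.

14.6667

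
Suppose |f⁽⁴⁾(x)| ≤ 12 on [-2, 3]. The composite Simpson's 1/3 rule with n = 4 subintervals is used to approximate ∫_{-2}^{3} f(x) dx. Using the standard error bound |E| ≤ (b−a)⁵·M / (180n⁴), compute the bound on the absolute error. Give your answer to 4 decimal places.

0.8138

|E| ≤ (5)⁵·12 / (180·4⁴) = 37500/46080 = 0.8138.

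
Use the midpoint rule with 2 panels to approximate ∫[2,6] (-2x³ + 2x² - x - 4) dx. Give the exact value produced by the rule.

h = (6 − 2)/2 = 2.
Midpoints m₁,…,m₂ = 3, 5.
f(m₁)=-43, f(m₂)=-209.
h·[f(m₁) + f(m₂)] = 2·(-252) = -504.

-504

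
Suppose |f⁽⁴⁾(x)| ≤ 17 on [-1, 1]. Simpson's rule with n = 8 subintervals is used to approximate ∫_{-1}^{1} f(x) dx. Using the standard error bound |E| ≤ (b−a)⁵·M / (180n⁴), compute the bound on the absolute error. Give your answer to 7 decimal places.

|E| ≤ (2)⁵·17 / (180·8⁴) = 544/737280 = 0.0007378.

0.0007378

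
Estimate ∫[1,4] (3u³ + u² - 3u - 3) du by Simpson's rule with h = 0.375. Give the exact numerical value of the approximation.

h = (4 − 1)/8 = 0.375.
Nodes u₀,…,u₈ = 1, 1.375, 1.75, 2.125, 2.5, 2.875, 3.25, 3.625, 4.
f(u) = 3u³ + u² - 3u - 3: f₀=-2, f₁=2.564453125, f₂=10.890625, f₃=23.927734375, f₄=42.625, f₅=67.931640625, f₆=100.796875, f₇=142.169921875, f₈=193.
(h/3)·[f₀ + 4f₁ + 2f₂ + 4f₃ + 2f₄ + 4f₅ + 2f₆ + 4f₇ + f₈] = 0.125·(1446) = 180.75.

180.75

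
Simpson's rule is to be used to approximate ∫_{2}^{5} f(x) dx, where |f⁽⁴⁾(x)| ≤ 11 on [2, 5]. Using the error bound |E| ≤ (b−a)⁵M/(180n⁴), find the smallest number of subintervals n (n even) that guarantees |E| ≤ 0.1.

4

Need 2673/(180n⁴) ≤ 0.1.
n⁴ ≥ 2673/(180·0.1) = 148.5 ⇒ n ≥ 3.4909, so the smallest even n is 4. (n must be even for Simpson's rule.)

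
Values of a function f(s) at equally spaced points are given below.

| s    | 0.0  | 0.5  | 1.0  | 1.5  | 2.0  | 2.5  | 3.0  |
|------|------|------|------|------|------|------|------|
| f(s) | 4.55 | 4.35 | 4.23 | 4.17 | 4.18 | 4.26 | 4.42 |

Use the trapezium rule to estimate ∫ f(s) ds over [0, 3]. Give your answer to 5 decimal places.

12.83750

h = 0.5, n = 6.
(h/2)·[y₀ + 2y₁ + 2y₂ + 2y₃ + 2y₄ + 2y₅ + y₆] = 0.25·(51.35) = 12.83750.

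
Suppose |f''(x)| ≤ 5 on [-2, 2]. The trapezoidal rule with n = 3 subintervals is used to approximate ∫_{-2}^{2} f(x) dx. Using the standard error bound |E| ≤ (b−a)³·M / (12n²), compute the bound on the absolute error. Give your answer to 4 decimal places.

2.9630

|E| ≤ (4)³·5 / (12·3²) = 320/108 = 2.9630.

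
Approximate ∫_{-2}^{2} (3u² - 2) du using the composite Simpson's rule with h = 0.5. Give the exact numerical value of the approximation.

h = (2 − (-2))/8 = 0.5.
Nodes u₀,…,u₈ = -2, -1.5, -1, -0.5, 0, 0.5, 1, 1.5, 2.
f(u) = 3u² - 2: f₀=10, f₁=4.75, f₂=1, f₃=-1.25, f₄=-2, f₅=-1.25, f₆=1, f₇=4.75, f₈=10.
(h/3)·[f₀ + 4f₁ + 2f₂ + 4f₃ + 2f₄ + 4f₅ + 2f₆ + 4f₇ + f₈] = 0.166667·(48) = 8.

8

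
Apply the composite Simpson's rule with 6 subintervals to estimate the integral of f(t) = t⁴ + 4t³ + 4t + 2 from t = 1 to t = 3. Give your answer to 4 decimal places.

148.4033

h = (3 − 1)/6 = 0.333333.
Nodes t₀,…,t₆ = 1, 1.333333, 1.666667, 2, 2.333333, 2.666667, 3.
f(t) = t⁴ + 4t³ + 4t + 2: f₀=11, f₁=19.975309, f₂=34.901235, f₃=58, f₄=91.790123, f₅=139.086420, f₆=203.
(h/3)·[f₀ + 4f₁ + 2f₂ + 4f₃ + 2f₄ + 4f₅ + f₆] = 0.111111·(1335.629630) = 148.4033.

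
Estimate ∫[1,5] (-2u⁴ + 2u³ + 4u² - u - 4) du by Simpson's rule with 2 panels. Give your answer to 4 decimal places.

h = (5 − 1)/2 = 2.
Nodes u₀,…,u₂ = 1, 3, 5.
f(u) = -2u⁴ + 2u³ + 4u² - u - 4: f₀=-1, f₁=-79, f₂=-909.
(h/3)·[f₀ + 4f₁ + f₂] = 0.666667·(-1226) = -817.3333.

-817.3333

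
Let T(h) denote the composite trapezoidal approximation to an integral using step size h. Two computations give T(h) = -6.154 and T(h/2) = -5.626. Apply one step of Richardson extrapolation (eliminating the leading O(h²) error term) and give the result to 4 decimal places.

-5.4500

R = (4·T(h/2) − T(h)) / 3 = (4·(-5.626) − (-6.154))/3 = (-16.350)/3 = -5.4500.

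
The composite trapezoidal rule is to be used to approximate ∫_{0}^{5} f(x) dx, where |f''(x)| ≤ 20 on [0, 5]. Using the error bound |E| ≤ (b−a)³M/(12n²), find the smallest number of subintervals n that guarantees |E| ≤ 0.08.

52

Need 2500/(12n²) ≤ 0.08.
n² ≥ 2500/(12·0.08) = 2604.17 ⇒ n ≥ 51.0310, so the smallest n is 52.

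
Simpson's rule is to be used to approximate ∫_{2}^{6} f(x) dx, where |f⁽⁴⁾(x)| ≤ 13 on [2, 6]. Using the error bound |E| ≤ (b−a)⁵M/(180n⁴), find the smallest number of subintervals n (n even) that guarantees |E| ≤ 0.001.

18

Need 13312/(180n⁴) ≤ 0.001.
n⁴ ≥ 13312/(180·0.001) = 73955.6 ⇒ n ≥ 16.4908, so the smallest even n is 18. (n must be even for Simpson's rule.)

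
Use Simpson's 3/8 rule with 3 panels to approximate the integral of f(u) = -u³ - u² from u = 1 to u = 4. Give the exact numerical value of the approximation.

-84.75

h = (4 − 1)/3 = 1.
Nodes u₀,…,u₃ = 1, 2, 3, 4.
f(u) = -u³ - u²: f₀=-2, f₁=-12, f₂=-36, f₃=-80.
(3h/8)·[f₀ + 3f₁ + 3f₂ + f₃] = 0.375·(-226) = -84.75.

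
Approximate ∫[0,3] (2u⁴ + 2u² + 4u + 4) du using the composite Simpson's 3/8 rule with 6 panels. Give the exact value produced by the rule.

h = (3 − 0)/6 = 0.5.
Nodes u₀,…,u₆ = 0, 0.5, 1, 1.5, 2, 2.5, 3.
f(u) = 2u⁴ + 2u² + 4u + 4: f₀=4, f₁=6.625, f₂=12, f₃=24.625, f₄=52, f₅=104.625, f₆=196.
(3h/8)·[f₀ + 3f₁ + 3f₂ + 2f₃ + 3f₄ + 3f₅ + f₆] = 0.1875·(775) = 145.3125.

145.3125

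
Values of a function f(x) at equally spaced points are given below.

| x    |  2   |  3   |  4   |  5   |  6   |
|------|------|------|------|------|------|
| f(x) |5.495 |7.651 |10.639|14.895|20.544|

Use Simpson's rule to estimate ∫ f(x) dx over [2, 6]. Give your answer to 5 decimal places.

45.83367

h = 1, n = 4.
(h/3)·[y₀ + 4y₁ + 2y₂ + 4y₃ + y₄] = 0.333333·(137.501) = 45.83367.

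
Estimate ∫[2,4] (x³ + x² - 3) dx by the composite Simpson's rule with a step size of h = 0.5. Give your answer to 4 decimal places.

72.6667

h = (4 − 2)/4 = 0.5.
Nodes x₀,…,x₄ = 2, 2.5, 3, 3.5, 4.
f(x) = x³ + x² - 3: f₀=9, f₁=18.875, f₂=33, f₃=52.125, f₄=77.
(h/3)·[f₀ + 4f₁ + 2f₂ + 4f₃ + f₄] = 0.166667·(436) = 72.6667.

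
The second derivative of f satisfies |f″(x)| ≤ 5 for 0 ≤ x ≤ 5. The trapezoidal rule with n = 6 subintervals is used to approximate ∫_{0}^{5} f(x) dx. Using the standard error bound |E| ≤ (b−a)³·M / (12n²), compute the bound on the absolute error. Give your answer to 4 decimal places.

|E| ≤ (5)³·5 / (12·6²) = 625/432 = 1.4468.

1.4468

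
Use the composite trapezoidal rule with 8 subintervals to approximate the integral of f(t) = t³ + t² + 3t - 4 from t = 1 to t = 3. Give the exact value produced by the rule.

32.8125

h = (3 − 1)/8 = 0.25.
Nodes t₀,…,t₈ = 1, 1.25, 1.5, 1.75, 2, 2.25, 2.5, 2.75, 3.
f(t) = t³ + t² + 3t - 4: f₀=1, f₁=3.265625, f₂=6.125, f₃=9.671875, f₄=14, f₅=19.203125, f₆=25.375, f₇=32.609375, f₈=41.
(h/2)·[f₀ + 2f₁ + 2f₂ + 2f₃ + 2f₄ + 2f₅ + 2f₆ + 2f₇ + f₈] = 0.125·(262.5) = 32.8125.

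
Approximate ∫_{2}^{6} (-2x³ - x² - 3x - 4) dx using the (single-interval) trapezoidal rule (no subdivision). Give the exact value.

-1040

T = (b−a)/2 · [f(2) + f(6)] = 2·[(-30) + (-490)] = -1040.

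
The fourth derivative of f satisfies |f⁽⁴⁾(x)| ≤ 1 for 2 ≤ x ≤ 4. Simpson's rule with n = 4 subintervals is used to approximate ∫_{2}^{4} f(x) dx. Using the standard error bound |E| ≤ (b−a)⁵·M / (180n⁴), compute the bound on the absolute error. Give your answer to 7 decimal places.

|E| ≤ (2)⁵·1 / (180·4⁴) = 32/46080 = 0.0006944.

0.0006944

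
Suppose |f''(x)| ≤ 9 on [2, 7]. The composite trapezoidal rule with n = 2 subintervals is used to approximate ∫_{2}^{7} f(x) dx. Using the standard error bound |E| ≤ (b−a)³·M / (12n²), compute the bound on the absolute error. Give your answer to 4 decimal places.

23.4375

|E| ≤ (5)³·9 / (12·2²) = 1125/48 = 23.4375.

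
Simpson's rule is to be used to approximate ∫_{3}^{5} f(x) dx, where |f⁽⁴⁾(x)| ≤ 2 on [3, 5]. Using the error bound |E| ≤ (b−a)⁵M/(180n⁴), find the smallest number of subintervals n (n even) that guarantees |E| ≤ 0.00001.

Need 64/(180n⁴) ≤ 0.00001.
n⁴ ≥ 64/(180·0.00001) = 35555.6 ⇒ n ≥ 13.7318, so the smallest even n is 14. (n must be even for Simpson's rule.)

14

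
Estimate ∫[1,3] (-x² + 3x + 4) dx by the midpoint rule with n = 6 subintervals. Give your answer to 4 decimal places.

11.3519

h = (3 − 1)/6 = 0.333333.
Midpoints m₁,…,m₆ = 1.166667, 1.5, 1.833333, 2.166667, 2.5, 2.833333.
f(m₁)=6.138889, f(m₂)=6.25, f(m₃)=6.138889, f(m₄)=5.805556, f(m₅)=5.25, f(m₆)=4.472222.
h·[f(m₁) + f(m₂) + f(m₃) + f(m₄) + f(m₅) + f(m₆)] = 0.333333·(34.055556) = 11.3519.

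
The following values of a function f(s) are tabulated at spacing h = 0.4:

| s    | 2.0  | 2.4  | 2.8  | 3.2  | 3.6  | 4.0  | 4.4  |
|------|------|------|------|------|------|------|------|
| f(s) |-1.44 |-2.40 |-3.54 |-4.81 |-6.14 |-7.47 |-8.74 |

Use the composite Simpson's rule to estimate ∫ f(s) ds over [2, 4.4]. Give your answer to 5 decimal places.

-11.76800

h = 0.4, n = 6.
(h/3)·[y₀ + 4y₁ + 2y₂ + 4y₃ + 2y₄ + 4y₅ + y₆] = 0.133333·(-88.26) = -11.76800.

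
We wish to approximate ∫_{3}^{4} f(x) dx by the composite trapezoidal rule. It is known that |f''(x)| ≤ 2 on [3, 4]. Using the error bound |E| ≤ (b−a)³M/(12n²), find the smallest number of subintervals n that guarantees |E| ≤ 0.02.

3

Need 2/(12n²) ≤ 0.02.
n² ≥ 2/(12·0.02) = 8.33333 ⇒ n ≥ 2.8868, so the smallest n is 3.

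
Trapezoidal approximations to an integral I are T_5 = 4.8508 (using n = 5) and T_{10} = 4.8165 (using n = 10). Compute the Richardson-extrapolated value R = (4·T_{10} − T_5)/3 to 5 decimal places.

R = (4·T_{10} − T_5) / 3 = (4·4.8165 − 4.8508)/3 = (14.4152)/3 = 4.80507.

4.80507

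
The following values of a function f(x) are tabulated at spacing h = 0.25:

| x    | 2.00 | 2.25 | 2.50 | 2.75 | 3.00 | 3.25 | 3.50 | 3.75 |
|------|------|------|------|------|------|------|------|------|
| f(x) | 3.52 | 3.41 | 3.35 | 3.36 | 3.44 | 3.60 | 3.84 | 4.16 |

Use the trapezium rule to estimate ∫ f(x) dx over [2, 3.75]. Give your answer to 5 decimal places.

6.21000

h = 0.25, n = 7.
(h/2)·[y₀ + 2y₁ + 2y₂ + 2y₃ + 2y₄ + 2y₅ + 2y₆ + y₇] = 0.125·(49.68) = 6.21000.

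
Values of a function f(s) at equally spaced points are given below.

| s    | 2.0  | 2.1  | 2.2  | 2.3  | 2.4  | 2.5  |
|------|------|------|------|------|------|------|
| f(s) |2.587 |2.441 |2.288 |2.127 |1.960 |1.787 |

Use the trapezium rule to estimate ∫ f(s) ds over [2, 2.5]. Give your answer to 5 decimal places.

1.10030

h = 0.1, n = 5.
(h/2)·[y₀ + 2y₁ + 2y₂ + 2y₃ + 2y₄ + y₅] = 0.05·(22.006) = 1.10030.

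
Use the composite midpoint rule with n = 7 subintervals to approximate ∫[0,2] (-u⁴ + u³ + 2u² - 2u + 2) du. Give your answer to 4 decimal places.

2.9738

h = (2 − 0)/7 = 0.285714.
Midpoints m₁,…,m₇ = 0.142857, 0.428571, 0.714286, 1, 1.285714, 1.571429, 1.857143.
f(m₁)=1.757601, f(m₂)=1.555185, f(m₃)=1.695960, f(m₄)=2, f(m₅)=2.127447, f(m₆)=1.578509, f(m₇)=-0.306539.
h·[f(m₁) + f(m₂) + f(m₃) + f(m₄) + f(m₅) + f(m₆) + f(m₇)] = 0.285714·(10.408163) = 2.9738.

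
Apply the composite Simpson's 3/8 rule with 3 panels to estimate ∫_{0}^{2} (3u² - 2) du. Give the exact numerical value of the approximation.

h = (2 − 0)/3 = 0.666667.
Nodes u₀,…,u₃ = 0, 0.666667, 1.333333, 2.
f(u) = 3u² - 2: f₀=-2, f₁=-0.666667, f₂=3.333333, f₃=10.
(3h/8)·[f₀ + 3f₁ + 3f₂ + f₃] = 0.25·(16) = 4.

4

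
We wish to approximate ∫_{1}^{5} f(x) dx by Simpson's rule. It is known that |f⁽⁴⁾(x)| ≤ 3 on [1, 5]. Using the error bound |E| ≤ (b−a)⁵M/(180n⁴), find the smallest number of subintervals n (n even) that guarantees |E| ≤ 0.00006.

24

Need 3072/(180n⁴) ≤ 0.00006.
n⁴ ≥ 3072/(180·0.00006) = 284444 ⇒ n ≥ 23.0940, so the smallest even n is 24. (n must be even for Simpson's rule.)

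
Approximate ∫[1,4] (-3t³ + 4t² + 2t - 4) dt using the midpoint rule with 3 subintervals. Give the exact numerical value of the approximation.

-99.625

h = (4 − 1)/3 = 1.
Midpoints m₁,…,m₃ = 1.5, 2.5, 3.5.
f(m₁)=-2.125, f(m₂)=-20.875, f(m₃)=-76.625.
h·[f(m₁) + f(m₂) + f(m₃)] = 1·(-99.625) = -99.625.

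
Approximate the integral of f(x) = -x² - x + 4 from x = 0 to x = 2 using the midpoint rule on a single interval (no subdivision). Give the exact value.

M = (b−a)·f(1) = 2·(2) = 4.

4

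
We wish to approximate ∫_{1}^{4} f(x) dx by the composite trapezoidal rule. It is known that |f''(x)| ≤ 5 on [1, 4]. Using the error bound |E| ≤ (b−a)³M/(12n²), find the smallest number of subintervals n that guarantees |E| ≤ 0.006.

44

Need 135/(12n²) ≤ 0.006.
n² ≥ 135/(12·0.006) = 1875 ⇒ n ≥ 43.3013, so the smallest n is 44.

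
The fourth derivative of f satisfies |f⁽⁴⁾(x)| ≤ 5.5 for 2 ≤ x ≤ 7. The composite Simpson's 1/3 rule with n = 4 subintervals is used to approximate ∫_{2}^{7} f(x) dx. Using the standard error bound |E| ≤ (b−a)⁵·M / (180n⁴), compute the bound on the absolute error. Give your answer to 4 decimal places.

0.3730

|E| ≤ (5)⁵·5.5 / (180·4⁴) = 17187.5/46080 = 0.3730.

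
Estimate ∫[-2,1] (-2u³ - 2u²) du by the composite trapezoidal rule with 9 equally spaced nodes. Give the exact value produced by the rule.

1.5703125

h = (1 − (-2))/8 = 0.375.
Nodes u₀,…,u₈ = -2, -1.625, -1.25, -0.875, -0.5, -0.125, 0.25, 0.625, 1.
f(u) = -2u³ - 2u²: f₀=8, f₁=3.30078125, f₂=0.78125, f₃=-0.19140625, f₄=-0.25, f₅=-0.02734375, f₆=-0.15625, f₇=-1.26953125, f₈=-4.
(h/2)·[f₀ + 2f₁ + 2f₂ + 2f₃ + 2f₄ + 2f₅ + 2f₆ + 2f₇ + f₈] = 0.1875·(8.375) = 1.5703125.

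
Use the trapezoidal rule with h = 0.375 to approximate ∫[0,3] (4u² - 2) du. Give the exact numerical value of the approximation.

30.28125

h = (3 − 0)/8 = 0.375.
Nodes u₀,…,u₈ = 0, 0.375, 0.75, 1.125, 1.5, 1.875, 2.25, 2.625, 3.
f(u) = 4u² - 2: f₀=-2, f₁=-1.4375, f₂=0.25, f₃=3.0625, f₄=7, f₅=12.0625, f₆=18.25, f₇=25.5625, f₈=34.
(h/2)·[f₀ + 2f₁ + 2f₂ + 2f₃ + 2f₄ + 2f₅ + 2f₆ + 2f₇ + f₈] = 0.1875·(161.5) = 30.28125.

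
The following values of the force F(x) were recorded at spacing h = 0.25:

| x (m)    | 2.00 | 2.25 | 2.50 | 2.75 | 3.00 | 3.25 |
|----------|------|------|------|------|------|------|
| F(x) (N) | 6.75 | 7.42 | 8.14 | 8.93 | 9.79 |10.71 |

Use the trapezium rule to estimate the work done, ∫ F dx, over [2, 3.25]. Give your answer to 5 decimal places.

10.75250

h = 0.25, n = 5.
(h/2)·[y₀ + 2y₁ + 2y₂ + 2y₃ + 2y₄ + y₅] = 0.125·(86.02) = 10.75250.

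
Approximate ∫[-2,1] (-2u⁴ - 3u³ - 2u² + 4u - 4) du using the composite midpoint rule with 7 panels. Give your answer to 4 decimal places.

-25.5197

h = (1 − (-2))/7 = 0.428571.
Midpoints m₁,…,m₇ = -1.785714, -1.357143, -0.928571, -0.5, -0.071429, 0.357143, 0.785714.
f(m₁)=-20.774261, f(m₂)=-12.398063, f(m₃)=-8.523740, f(m₄)=-6.25, f(m₅)=-4.294877, f(m₆)=-2.995731, f(m₇)=-4.309246.
h·[f(m₁) + f(m₂) + f(m₃) + f(m₄) + f(m₅) + f(m₆) + f(m₇)] = 0.428571·(-59.545918) = -25.5197.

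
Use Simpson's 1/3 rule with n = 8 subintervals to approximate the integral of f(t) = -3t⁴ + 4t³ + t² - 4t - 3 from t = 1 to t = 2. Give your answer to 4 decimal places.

h = (2 − 1)/8 = 0.125.
Nodes t₀,…,t₈ = 1, 1.125, 1.25, 1.375, 1.5, 1.625, 1.75, 1.875, 2.
f(t) = -3t⁴ + 4t³ + t² - 4t - 3: f₀=-5, f₁=-5.344482421875, f₂=-5.94921875, f₃=-6.934326171875, f₄=-8.4375, f₅=-10.614013671875, f₆=-13.63671875, f₇=-17.696044921875, f₈=-23.
(h/3)·[f₀ + 4f₁ + 2f₂ + 4f₃ + 2f₄ + 4f₅ + 2f₆ + 4f₇ + f₈] = 0.041667·(-246.40234375) = -10.2668.

-10.2668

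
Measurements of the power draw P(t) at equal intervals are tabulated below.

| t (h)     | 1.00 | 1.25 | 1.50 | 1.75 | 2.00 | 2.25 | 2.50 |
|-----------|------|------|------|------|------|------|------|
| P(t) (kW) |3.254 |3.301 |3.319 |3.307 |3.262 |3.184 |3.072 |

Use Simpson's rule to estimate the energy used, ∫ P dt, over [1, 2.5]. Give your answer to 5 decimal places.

4.88800

h = 0.25, n = 6.
(h/3)·[y₀ + 4y₁ + 2y₂ + 4y₃ + 2y₄ + 4y₅ + y₆] = 0.083333·(58.656) = 4.88800.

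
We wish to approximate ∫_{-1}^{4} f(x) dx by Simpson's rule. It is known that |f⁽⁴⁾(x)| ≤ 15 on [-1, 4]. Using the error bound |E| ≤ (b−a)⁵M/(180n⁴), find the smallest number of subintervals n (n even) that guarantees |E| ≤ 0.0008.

Need 46875/(180n⁴) ≤ 0.0008.
n⁴ ≥ 46875/(180·0.0008) = 325521 ⇒ n ≥ 23.8861, so the smallest even n is 24. (n must be even for Simpson's rule.)

24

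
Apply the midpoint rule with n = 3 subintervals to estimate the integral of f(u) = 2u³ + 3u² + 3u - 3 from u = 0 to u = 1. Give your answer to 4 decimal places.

h = (1 − 0)/3 = 0.333333.
Midpoints m₁,…,m₃ = 0.166667, 0.5, 0.833333.
f(m₁)=-2.407407, f(m₂)=-0.5, f(m₃)=2.740741.
h·[f(m₁) + f(m₂) + f(m₃)] = 0.333333·(-0.166667) = -0.0556.

-0.0556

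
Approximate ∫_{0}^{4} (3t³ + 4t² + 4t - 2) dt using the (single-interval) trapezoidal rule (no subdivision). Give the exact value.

T = (b−a)/2 · [f(0) + f(4)] = 2·[(-2) + 270] = 536.

536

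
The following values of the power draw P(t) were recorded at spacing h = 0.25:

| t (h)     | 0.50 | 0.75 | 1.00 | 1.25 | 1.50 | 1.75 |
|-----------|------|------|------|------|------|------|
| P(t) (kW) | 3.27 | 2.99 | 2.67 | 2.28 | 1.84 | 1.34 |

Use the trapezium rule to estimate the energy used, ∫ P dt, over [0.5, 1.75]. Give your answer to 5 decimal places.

h = 0.25, n = 5.
(h/2)·[y₀ + 2y₁ + 2y₂ + 2y₃ + 2y₄ + y₅] = 0.125·(24.17) = 3.02125.

3.02125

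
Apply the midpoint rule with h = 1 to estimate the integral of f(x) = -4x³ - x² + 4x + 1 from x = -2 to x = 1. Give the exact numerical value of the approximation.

7.75

h = (1 − (-2))/3 = 1.
Midpoints m₁,…,m₃ = -1.5, -0.5, 0.5.
f(m₁)=6.25, f(m₂)=-0.75, f(m₃)=2.25.
h·[f(m₁) + f(m₂) + f(m₃)] = 1·(7.75) = 7.75.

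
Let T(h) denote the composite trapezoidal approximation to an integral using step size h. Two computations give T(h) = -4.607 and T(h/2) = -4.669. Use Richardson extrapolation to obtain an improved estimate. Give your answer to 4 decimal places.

R = (4·T(h/2) − T(h)) / 3 = (4·(-4.669) − (-4.607))/3 = (-14.069)/3 = -4.6897.

-4.6897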